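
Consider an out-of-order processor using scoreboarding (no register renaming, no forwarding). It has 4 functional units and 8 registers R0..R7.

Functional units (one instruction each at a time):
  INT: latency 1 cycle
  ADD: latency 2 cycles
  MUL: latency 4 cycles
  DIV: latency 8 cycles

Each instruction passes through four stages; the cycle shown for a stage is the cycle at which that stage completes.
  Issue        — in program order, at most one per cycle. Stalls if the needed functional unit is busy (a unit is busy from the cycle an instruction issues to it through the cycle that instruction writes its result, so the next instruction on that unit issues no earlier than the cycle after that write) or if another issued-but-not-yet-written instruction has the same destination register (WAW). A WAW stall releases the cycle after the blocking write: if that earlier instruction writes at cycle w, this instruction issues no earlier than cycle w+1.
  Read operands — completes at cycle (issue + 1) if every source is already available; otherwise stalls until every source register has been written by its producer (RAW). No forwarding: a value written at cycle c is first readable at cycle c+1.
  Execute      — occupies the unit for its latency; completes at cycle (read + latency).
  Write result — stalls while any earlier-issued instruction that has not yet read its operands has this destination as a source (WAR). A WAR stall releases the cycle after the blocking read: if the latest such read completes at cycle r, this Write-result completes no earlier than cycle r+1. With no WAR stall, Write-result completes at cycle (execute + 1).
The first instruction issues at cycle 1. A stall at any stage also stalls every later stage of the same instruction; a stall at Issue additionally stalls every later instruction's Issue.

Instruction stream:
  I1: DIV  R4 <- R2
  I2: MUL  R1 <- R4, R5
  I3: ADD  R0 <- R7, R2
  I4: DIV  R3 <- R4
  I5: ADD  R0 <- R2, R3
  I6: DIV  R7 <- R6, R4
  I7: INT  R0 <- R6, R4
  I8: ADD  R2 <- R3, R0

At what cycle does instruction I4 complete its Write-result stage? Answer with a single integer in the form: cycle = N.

[1] issue I1 (DIV)
[2] I1 read-ops · issue I2 (MUL)
[3] issue I3 (ADD)
[4] I3 read-ops
[6] I3 finished on ADD
[7] I3→R0
[10] I1 finished on DIV
[11] I1→R4
[12] I2 read-ops · issue I4 (DIV)
[13] I4 read-ops · issue I5 (ADD)
[16] I2 finished on MUL
[17] I2→R1
[21] I4 finished on DIV
[22] I4→R3
[23] I5 read-ops · issue I6 (DIV)
[24] I6 read-ops
[25] I5 finished on ADD
[26] I5→R0
[27] issue I7 (INT)
[28] I7 read-ops · issue I8 (ADD)
[29] I7 finished on INT
[30] I7→R0
[31] I8 read-ops
[32] I6 finished on DIV
[33] I6→R7 · I8 finished on ADD
[34] I8→R2

cycle = 22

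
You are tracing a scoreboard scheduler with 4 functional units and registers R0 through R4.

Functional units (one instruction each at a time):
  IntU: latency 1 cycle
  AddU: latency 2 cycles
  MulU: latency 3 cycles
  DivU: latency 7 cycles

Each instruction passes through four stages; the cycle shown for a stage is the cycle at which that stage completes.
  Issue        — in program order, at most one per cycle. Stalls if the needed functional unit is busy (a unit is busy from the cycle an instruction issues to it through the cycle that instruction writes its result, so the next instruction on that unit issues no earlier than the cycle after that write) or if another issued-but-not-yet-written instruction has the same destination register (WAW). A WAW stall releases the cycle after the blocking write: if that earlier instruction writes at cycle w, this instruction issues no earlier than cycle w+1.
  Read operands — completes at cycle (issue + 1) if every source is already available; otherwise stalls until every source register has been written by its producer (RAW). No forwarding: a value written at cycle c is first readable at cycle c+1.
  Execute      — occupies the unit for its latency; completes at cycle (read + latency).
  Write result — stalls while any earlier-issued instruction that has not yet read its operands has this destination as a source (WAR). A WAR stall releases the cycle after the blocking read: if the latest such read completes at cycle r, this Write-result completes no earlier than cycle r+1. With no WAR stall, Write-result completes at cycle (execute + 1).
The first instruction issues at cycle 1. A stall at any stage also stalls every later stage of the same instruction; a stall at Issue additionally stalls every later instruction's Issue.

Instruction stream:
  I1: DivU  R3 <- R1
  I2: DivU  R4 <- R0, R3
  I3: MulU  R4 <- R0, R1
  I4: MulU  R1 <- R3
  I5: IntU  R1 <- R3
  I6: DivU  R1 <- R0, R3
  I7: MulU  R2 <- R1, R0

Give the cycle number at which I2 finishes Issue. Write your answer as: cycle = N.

t=1  I1 dispatched to DivU
t=2  I1 operands ready
t=9  I1 complete
t=10  R3←I1
t=11  I2 dispatched to DivU
t=12  I2 operands ready
t=19  I2 complete
t=20  R4←I2
t=21  I3 dispatched to MulU
t=22  I3 operands ready
t=25  I3 complete
t=26  R4←I3
t=27  I4 dispatched to MulU
t=28  I4 operands ready
t=31  I4 complete
t=32  R1←I4
t=33  I5 dispatched to IntU
t=34  I5 operands ready
t=35  I5 complete
t=36  R1←I5
t=37  I6 dispatched to DivU
t=38  I6 operands ready; I7 dispatched to MulU
t=45  I6 complete
t=46  R1←I6
t=47  I7 operands ready
t=50  I7 complete
t=51  R2←I7

cycle = 11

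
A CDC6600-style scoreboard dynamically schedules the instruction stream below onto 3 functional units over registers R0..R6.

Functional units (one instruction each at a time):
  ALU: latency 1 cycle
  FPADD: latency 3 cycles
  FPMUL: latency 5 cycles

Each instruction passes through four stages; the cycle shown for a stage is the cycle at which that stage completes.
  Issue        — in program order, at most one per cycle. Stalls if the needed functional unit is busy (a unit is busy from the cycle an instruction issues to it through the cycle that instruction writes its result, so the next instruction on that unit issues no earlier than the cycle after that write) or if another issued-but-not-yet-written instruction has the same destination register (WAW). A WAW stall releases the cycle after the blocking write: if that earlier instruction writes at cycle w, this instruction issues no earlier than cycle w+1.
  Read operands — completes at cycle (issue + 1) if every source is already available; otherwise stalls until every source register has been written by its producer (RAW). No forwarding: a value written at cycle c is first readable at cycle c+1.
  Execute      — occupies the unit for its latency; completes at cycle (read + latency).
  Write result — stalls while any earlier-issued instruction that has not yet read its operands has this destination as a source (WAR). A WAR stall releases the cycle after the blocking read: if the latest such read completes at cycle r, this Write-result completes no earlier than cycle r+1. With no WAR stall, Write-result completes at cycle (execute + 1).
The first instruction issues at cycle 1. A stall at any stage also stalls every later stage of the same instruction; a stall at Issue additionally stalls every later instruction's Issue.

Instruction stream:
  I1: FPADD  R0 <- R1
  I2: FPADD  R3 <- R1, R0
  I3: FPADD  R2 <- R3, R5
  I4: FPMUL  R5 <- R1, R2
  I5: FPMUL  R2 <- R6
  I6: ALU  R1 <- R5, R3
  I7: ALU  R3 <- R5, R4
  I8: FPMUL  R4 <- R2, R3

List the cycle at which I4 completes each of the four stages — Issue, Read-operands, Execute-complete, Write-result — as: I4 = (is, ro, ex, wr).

I4 = (14, 19, 24, 25)

t=1  I1 dispatched to FPADD
t=2  I1 operands ready
t=5  I1 complete
t=6  R0←I1
t=7  I2 dispatched to FPADD
t=8  I2 operands ready
t=11  I2 complete
t=12  R3←I2
t=13  I3 dispatched to FPADD
t=14  I3 operands ready; I4 dispatched to FPMUL
t=17  I3 complete
t=18  R2←I3
t=19  I4 operands ready
t=24  I4 complete
t=25  R5←I4
t=26  I5 dispatched to FPMUL
t=27  I5 operands ready; I6 dispatched to ALU
t=28  I6 operands ready
t=29  I6 complete
t=30  R1←I6
t=31  I7 dispatched to ALU
t=32  I5 complete; I7 operands ready
t=33  R2←I5; I7 complete
t=34  R3←I7; I8 dispatched to FPMUL
t=35  I8 operands ready
t=40  I8 complete
t=41  R4←I8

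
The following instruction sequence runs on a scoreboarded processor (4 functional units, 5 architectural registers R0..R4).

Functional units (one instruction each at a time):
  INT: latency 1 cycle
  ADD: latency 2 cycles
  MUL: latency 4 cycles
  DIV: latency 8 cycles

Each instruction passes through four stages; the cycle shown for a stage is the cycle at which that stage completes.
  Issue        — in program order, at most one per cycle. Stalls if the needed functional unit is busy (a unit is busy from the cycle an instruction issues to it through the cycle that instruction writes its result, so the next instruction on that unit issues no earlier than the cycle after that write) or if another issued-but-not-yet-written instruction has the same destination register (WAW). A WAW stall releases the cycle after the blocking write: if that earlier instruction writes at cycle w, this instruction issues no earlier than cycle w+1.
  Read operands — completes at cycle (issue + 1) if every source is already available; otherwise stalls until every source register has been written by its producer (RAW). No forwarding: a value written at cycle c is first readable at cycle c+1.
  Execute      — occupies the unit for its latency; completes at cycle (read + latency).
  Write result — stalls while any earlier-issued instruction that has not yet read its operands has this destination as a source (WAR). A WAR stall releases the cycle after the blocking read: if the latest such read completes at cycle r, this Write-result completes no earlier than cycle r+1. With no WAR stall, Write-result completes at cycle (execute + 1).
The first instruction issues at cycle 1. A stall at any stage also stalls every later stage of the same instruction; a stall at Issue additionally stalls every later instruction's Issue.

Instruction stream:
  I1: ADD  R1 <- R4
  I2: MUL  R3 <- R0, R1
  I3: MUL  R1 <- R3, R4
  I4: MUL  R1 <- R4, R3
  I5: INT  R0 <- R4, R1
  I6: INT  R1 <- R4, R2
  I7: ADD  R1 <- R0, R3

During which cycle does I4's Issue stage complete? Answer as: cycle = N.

cycle = 19

I1: IS=1 RO=2 EX=4 WR=5
I2: IS=2 RO=6 EX=10 WR=11  [RAW R1: wait I1 write@5]
I3: IS=12 RO=13 EX=17 WR=18  [struct: MUL busy until I2 writes@11]
I4: IS=19 RO=20 EX=24 WR=25  [struct: MUL busy until I3 writes@18]
I5: IS=20 RO=26 EX=27 WR=28  [RAW R1: wait I4 write@25]
I6: IS=29 RO=30 EX=31 WR=32  [struct: INT busy until I5 writes@28]
I7: IS=33 RO=34 EX=36 WR=37  [WAW R1: wait I6 write@32]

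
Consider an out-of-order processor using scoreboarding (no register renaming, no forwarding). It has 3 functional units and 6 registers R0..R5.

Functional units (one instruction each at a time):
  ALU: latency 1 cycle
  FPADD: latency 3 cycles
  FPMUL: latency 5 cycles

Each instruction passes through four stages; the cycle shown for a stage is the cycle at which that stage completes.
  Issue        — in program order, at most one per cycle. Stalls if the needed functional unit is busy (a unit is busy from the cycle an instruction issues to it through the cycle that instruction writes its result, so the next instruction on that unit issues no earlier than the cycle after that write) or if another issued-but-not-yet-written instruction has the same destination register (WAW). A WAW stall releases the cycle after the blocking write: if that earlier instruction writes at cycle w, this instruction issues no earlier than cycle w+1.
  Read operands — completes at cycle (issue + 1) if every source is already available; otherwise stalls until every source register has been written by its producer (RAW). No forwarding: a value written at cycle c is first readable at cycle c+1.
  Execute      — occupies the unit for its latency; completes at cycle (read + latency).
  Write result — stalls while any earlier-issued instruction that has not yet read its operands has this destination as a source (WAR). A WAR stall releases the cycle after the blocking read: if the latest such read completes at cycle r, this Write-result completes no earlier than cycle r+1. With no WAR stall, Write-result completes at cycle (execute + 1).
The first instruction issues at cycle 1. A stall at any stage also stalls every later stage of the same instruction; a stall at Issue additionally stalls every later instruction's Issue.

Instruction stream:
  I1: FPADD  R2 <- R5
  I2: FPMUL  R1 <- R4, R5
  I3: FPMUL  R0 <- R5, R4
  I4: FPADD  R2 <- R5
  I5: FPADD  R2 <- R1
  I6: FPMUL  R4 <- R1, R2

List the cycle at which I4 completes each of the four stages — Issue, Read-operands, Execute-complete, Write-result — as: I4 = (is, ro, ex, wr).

I4 = (11, 12, 15, 16)

t=1  I1→FPADD
t=2  I1 RO | I2→FPMUL
t=3  I2 RO
t=5  I1 EX
t=6  I1 WR R2
t=8  I2 EX
t=9  I2 WR R1
t=10  I3→FPMUL
t=11  I3 RO | I4→FPADD
t=12  I4 RO
t=15  I4 EX
t=16  I3 EX | I4 WR R2
t=17  I3 WR R0 | I5→FPADD
t=18  I5 RO | I6→FPMUL
t=21  I5 EX
t=22  I5 WR R2
t=23  I6 RO
t=28  I6 EX
t=29  I6 WR R4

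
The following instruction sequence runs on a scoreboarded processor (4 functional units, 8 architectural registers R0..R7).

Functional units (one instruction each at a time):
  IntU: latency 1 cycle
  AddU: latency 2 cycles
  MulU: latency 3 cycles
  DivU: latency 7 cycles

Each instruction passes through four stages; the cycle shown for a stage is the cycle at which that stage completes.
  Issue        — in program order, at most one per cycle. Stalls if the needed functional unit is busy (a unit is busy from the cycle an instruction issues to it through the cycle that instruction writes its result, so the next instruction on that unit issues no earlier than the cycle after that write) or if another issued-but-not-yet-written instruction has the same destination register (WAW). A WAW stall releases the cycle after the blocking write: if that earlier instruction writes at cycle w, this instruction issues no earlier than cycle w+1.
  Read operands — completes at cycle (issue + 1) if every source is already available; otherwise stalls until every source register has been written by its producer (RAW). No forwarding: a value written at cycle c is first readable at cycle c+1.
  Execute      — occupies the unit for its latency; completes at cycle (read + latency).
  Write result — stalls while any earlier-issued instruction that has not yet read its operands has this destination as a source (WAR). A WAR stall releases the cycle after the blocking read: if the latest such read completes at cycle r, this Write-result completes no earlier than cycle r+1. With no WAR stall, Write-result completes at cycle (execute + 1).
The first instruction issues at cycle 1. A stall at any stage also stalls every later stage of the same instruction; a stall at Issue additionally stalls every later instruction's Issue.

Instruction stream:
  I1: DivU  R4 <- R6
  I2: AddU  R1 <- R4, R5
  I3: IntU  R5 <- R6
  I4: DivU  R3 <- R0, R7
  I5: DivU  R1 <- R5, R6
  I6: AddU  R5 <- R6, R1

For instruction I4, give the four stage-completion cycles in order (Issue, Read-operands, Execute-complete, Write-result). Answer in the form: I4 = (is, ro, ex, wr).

I1: IS=1 RO=2 EX=9 WR=10
I2: IS=2 RO=11 EX=13 WR=14  [RAW R4: wait I1 write@10]
I3: IS=3 RO=4 EX=5 WR=12  [WAR R5: wait I2 read@11]
I4: IS=11 RO=12 EX=19 WR=20  [struct: DivU busy until I1 writes@10]
I5: IS=21 RO=22 EX=29 WR=30  [struct: DivU busy until I4 writes@20]
I6: IS=22 RO=31 EX=33 WR=34  [RAW R1: wait I5 write@30]

I4 = (11, 12, 19, 20)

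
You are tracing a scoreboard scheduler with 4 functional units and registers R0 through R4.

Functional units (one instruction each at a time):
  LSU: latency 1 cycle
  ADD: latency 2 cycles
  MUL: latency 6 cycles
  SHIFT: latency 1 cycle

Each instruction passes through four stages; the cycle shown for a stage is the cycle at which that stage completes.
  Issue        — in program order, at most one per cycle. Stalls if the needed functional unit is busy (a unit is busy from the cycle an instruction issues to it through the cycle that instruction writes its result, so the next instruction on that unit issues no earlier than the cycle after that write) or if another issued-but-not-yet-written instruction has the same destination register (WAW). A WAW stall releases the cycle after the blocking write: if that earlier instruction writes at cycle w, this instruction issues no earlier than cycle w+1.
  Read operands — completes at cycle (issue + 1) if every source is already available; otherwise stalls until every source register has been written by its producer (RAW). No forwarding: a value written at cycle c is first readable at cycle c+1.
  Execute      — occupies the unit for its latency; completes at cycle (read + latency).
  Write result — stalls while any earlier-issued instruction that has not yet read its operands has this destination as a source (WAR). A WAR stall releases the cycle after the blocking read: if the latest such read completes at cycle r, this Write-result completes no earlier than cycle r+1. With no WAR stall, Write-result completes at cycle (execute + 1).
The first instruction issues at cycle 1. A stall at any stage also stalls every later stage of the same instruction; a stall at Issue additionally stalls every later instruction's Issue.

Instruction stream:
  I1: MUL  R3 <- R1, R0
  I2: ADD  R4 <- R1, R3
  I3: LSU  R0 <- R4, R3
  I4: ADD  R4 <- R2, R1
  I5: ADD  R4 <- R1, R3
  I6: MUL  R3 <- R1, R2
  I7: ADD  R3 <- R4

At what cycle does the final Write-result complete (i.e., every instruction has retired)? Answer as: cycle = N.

c1: I1 dispatched to MUL
c2: I1 operands ready; I2 dispatched to ADD
c3: I3 dispatched to LSU
c8: I1 complete
c9: R3←I1
c10: I2 operands ready
c12: I2 complete
c13: R4←I2
c14: I3 operands ready; I4 dispatched to ADD
c15: I3 complete; I4 operands ready
c16: R0←I3
c17: I4 complete
c18: R4←I4
c19: I5 dispatched to ADD
c20: I5 operands ready; I6 dispatched to MUL
c21: I6 operands ready
c22: I5 complete
c23: R4←I5
c27: I6 complete
c28: R3←I6
c29: I7 dispatched to ADD
c30: I7 operands ready
c32: I7 complete
c33: R3←I7

cycle = 33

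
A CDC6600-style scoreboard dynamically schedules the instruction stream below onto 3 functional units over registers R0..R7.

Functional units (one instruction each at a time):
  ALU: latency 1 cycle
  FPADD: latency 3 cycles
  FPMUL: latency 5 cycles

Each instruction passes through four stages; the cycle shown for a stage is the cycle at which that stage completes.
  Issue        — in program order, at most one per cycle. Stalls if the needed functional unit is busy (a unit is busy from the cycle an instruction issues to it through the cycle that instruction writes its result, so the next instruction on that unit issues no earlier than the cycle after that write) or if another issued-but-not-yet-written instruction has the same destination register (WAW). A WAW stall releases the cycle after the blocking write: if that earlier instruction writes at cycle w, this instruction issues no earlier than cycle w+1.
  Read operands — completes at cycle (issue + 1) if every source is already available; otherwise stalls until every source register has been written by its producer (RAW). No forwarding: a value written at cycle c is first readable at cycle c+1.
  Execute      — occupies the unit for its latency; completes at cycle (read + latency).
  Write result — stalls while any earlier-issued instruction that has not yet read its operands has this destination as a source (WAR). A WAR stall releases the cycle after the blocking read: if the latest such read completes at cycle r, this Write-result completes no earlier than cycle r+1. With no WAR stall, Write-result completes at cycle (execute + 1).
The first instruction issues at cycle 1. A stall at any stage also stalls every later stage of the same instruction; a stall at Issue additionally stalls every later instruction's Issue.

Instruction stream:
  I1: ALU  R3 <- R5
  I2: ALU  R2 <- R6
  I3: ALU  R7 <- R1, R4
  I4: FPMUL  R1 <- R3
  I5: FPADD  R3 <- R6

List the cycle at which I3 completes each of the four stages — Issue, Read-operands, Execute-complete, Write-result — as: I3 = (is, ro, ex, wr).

I3 = (9, 10, 11, 12)

I1  is:1  ro:2  ex:3  wr:4
I2  is:5  ro:6  ex:7  wr:8  — struct: ALU busy until I1 writes@4
I3  is:9  ro:10  ex:11  wr:12  — struct: ALU busy until I2 writes@8
I4  is:10  ro:11  ex:16  wr:17
I5  is:11  ro:12  ex:15  wr:16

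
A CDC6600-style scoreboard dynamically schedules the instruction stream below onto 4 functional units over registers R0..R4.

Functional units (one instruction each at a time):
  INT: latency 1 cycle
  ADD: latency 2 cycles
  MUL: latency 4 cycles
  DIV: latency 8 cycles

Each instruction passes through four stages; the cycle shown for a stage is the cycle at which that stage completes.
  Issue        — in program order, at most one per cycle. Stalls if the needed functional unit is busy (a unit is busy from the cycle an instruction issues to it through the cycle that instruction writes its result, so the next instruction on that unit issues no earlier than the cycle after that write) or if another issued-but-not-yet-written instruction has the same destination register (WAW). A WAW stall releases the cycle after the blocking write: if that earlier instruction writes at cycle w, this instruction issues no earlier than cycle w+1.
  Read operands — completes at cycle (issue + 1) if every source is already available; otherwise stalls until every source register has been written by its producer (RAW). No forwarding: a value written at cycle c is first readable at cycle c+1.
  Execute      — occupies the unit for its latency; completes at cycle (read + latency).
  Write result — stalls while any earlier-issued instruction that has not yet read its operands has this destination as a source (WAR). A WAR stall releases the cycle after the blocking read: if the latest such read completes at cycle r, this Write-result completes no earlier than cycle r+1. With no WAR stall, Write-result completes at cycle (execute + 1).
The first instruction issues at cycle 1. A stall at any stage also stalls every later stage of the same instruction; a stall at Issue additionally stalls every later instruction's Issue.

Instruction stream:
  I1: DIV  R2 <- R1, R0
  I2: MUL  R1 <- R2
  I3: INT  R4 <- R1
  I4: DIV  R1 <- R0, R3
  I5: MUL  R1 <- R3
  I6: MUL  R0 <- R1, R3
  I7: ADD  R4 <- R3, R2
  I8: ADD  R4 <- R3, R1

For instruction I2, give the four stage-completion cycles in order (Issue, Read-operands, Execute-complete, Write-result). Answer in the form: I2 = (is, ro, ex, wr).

1) issue 1, read 2, done 10, write 11
2) issue 2, read 12, done 16, write 17  <RAW R2: wait I1 write@11>
3) issue 3, read 18, done 19, write 20  <RAW R1: wait I2 write@17>
4) issue 18, read 19, done 27, write 28  <WAW R1: wait I2 write@17>
5) issue 29, read 30, done 34, write 35  <WAW R1: wait I4 write@28>
6) issue 36, read 37, done 41, write 42  <struct: MUL busy until I5 writes@35>
7) issue 37, read 38, done 40, write 41
8) issue 42, read 43, done 45, write 46  <struct: ADD busy until I7 writes@41>

I2 = (2, 12, 16, 17)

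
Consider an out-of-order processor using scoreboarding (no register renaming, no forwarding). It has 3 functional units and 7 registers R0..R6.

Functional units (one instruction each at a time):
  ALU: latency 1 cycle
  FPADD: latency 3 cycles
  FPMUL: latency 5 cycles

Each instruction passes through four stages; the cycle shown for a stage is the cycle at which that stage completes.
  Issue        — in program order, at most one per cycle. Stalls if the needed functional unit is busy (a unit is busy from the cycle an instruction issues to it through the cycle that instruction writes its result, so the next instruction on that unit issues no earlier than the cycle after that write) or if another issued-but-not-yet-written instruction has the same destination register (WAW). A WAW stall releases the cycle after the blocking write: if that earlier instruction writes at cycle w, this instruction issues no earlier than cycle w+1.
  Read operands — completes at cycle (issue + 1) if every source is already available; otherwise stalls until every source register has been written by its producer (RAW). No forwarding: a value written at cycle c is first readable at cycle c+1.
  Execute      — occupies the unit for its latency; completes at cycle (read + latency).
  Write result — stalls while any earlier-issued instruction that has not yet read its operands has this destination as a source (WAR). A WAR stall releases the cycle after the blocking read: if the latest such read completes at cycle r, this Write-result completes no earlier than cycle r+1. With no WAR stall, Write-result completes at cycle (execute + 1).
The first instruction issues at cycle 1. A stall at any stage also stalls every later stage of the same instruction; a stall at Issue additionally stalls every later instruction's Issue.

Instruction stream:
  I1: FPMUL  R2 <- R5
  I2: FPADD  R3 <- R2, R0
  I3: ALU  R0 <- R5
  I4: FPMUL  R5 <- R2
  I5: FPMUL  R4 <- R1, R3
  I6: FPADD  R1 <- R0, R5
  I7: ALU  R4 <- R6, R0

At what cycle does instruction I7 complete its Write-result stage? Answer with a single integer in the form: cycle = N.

  I1 | 1 | 2 | 7 | 8
  I2 | 2 | 9 | 12 | 13   RAW R2: wait I1 write@8
  I3 | 3 | 4 | 5 | 10   WAR R0: wait I2 read@9
  I4 | 9 | 10 | 15 | 16   struct: FPMUL busy until I1 writes@8
  I5 | 17 | 18 | 23 | 24   struct: FPMUL busy until I4 writes@16
  I6 | 18 | 19 | 22 | 23
  I7 | 25 | 26 | 27 | 28   WAW R4: wait I5 write@24

cycle = 28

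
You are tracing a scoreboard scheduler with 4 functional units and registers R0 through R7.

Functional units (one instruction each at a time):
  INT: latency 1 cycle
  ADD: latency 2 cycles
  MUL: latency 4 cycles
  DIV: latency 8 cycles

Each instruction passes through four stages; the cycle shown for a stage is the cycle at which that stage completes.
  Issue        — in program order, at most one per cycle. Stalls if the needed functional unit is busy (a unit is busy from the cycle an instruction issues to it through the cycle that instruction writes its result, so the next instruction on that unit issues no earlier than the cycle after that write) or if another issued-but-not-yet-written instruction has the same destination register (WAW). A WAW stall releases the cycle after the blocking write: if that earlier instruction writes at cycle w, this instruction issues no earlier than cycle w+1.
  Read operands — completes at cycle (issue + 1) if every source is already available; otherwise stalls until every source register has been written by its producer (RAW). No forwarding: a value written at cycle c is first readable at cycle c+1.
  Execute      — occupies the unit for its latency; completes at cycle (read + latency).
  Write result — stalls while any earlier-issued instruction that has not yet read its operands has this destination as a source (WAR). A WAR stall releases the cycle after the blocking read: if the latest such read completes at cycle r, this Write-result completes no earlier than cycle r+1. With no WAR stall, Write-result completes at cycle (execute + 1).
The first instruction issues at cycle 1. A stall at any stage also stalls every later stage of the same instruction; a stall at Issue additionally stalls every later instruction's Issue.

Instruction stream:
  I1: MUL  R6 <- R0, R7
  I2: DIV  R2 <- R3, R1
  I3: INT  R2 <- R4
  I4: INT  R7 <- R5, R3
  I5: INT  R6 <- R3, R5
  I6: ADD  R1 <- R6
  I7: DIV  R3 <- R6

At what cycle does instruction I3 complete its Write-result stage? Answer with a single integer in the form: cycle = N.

t=1  I1 issues→MUL
t=2  I1 reads · I2 issues→DIV
t=3  I2 reads
t=6  I1 exec-done
t=7  I1 writes R6
t=11  I2 exec-done
t=12  I2 writes R2
t=13  I3 issues→INT
t=14  I3 reads
t=15  I3 exec-done
t=16  I3 writes R2
t=17  I4 issues→INT
t=18  I4 reads
t=19  I4 exec-done
t=20  I4 writes R7
t=21  I5 issues→INT
t=22  I5 reads · I6 issues→ADD
t=23  I5 exec-done · I7 issues→DIV
t=24  I5 writes R6
t=25  I6 reads · I7 reads
t=27  I6 exec-done
t=28  I6 writes R1
t=33  I7 exec-done
t=34  I7 writes R3

cycle = 16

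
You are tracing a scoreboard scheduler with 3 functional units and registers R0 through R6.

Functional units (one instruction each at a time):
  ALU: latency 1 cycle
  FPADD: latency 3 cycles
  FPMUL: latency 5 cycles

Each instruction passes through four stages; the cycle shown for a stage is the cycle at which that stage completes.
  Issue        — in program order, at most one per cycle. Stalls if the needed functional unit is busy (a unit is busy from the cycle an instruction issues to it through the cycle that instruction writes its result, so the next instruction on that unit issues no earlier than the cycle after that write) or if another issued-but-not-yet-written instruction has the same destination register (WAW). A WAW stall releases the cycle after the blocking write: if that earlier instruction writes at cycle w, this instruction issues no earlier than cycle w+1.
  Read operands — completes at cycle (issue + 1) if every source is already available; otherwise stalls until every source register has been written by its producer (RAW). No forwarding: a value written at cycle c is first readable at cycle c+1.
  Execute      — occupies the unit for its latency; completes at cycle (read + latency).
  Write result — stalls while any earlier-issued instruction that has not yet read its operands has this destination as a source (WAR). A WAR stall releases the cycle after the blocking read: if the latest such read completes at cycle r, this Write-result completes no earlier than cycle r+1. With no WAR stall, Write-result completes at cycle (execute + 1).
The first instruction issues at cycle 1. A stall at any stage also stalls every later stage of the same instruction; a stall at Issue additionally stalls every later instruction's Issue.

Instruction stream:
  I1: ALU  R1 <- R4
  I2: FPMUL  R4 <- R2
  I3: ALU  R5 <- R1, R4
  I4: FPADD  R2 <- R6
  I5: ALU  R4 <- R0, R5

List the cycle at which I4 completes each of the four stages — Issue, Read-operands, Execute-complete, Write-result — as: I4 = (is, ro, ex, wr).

I4 = (6, 7, 10, 11)

I1  is:1  ro:2  ex:3  wr:4
I2  is:2  ro:3  ex:8  wr:9
I3  is:5  ro:10  ex:11  wr:12  — struct: ALU busy until I1 writes@4, RAW R4: wait I2 write@9
I4  is:6  ro:7  ex:10  wr:11
I5  is:13  ro:14  ex:15  wr:16  — struct: ALU busy until I3 writes@12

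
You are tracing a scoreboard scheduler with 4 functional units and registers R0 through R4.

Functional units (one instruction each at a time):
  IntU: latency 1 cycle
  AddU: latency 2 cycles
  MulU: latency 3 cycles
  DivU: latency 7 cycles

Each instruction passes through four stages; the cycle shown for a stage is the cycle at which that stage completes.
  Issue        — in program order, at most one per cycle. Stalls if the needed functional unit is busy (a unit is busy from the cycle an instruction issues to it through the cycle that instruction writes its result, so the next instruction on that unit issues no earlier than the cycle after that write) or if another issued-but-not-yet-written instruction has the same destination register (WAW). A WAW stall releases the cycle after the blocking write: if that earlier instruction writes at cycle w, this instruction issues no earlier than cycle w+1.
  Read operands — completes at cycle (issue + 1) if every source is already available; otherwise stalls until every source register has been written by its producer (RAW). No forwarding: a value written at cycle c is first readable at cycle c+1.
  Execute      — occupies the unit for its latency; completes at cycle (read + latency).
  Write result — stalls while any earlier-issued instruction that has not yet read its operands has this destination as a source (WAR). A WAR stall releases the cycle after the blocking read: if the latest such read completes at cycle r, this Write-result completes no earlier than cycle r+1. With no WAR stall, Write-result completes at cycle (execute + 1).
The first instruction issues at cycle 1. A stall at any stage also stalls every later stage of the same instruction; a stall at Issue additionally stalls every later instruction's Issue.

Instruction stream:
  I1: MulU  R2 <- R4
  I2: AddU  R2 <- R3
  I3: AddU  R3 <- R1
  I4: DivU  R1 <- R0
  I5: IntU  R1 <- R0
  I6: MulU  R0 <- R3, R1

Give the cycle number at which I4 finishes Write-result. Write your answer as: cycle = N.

I1  is:1  ro:2  ex:5  wr:6
I2  is:7  ro:8  ex:10  wr:11  — WAW R2: wait I1 write@6
I3  is:12  ro:13  ex:15  wr:16  — struct: AddU busy until I2 writes@11
I4  is:13  ro:14  ex:21  wr:22
I5  is:23  ro:24  ex:25  wr:26  — WAW R1: wait I4 write@22
I6  is:24  ro:27  ex:30  wr:31  — RAW R1: wait I5 write@26

cycle = 22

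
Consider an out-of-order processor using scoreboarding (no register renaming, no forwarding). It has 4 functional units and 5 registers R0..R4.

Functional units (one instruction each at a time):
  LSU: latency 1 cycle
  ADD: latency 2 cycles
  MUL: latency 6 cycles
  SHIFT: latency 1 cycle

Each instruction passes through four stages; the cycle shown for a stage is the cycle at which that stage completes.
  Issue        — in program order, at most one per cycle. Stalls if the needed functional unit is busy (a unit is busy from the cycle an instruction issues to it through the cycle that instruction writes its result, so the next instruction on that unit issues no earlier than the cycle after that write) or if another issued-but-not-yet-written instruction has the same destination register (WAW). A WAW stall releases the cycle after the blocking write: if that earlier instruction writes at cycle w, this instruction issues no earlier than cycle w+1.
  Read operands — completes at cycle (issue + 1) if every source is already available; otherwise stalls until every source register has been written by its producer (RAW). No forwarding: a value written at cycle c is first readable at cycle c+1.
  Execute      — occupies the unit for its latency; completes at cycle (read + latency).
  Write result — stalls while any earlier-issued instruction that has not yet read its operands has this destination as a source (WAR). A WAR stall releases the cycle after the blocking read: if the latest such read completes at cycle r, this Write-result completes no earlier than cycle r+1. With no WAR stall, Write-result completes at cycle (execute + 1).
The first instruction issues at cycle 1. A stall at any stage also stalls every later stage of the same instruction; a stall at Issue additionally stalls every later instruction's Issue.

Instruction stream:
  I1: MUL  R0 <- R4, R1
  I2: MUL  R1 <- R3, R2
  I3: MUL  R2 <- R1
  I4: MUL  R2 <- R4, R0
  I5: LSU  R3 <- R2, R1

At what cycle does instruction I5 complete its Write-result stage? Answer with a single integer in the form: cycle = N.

1) issue 1, read 2, done 8, write 9
2) issue 10, read 11, done 17, write 18  <struct: MUL busy until I1 writes@9>
3) issue 19, read 20, done 26, write 27  <struct: MUL busy until I2 writes@18>
4) issue 28, read 29, done 35, write 36  <struct: MUL busy until I3 writes@27>
5) issue 29, read 37, done 38, write 39  <RAW R2: wait I4 write@36>

cycle = 39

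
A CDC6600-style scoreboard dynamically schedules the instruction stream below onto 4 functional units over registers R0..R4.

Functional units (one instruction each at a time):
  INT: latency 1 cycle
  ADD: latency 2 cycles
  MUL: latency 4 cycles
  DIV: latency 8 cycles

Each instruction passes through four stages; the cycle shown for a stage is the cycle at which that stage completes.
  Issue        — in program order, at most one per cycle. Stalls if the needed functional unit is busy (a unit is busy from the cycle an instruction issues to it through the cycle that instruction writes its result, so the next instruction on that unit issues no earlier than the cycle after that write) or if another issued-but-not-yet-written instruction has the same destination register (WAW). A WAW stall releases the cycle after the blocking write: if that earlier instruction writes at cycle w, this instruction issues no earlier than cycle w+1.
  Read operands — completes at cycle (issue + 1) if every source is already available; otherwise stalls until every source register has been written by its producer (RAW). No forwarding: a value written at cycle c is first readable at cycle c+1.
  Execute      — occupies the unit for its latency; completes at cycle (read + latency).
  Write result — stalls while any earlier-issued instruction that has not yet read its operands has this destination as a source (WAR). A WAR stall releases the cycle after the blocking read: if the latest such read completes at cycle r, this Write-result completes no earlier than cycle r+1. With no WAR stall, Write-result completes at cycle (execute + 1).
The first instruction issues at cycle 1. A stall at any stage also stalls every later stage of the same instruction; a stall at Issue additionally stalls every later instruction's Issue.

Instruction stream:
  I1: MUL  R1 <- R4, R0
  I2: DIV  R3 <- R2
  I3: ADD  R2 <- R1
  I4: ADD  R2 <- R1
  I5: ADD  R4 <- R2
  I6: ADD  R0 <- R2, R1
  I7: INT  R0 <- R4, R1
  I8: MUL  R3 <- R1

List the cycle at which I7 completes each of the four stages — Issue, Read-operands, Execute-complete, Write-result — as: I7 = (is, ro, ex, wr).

I7 = (27, 28, 29, 30)

I1: IS=1 RO=2 EX=6 WR=7
I2: IS=2 RO=3 EX=11 WR=12
I3: IS=3 RO=8 EX=10 WR=11  [RAW R1: wait I1 write@7]
I4: IS=12 RO=13 EX=15 WR=16  [struct: ADD busy until I3 writes@11]
I5: IS=17 RO=18 EX=20 WR=21  [struct: ADD busy until I4 writes@16]
I6: IS=22 RO=23 EX=25 WR=26  [struct: ADD busy until I5 writes@21]
I7: IS=27 RO=28 EX=29 WR=30  [WAW R0: wait I6 write@26]
I8: IS=28 RO=29 EX=33 WR=34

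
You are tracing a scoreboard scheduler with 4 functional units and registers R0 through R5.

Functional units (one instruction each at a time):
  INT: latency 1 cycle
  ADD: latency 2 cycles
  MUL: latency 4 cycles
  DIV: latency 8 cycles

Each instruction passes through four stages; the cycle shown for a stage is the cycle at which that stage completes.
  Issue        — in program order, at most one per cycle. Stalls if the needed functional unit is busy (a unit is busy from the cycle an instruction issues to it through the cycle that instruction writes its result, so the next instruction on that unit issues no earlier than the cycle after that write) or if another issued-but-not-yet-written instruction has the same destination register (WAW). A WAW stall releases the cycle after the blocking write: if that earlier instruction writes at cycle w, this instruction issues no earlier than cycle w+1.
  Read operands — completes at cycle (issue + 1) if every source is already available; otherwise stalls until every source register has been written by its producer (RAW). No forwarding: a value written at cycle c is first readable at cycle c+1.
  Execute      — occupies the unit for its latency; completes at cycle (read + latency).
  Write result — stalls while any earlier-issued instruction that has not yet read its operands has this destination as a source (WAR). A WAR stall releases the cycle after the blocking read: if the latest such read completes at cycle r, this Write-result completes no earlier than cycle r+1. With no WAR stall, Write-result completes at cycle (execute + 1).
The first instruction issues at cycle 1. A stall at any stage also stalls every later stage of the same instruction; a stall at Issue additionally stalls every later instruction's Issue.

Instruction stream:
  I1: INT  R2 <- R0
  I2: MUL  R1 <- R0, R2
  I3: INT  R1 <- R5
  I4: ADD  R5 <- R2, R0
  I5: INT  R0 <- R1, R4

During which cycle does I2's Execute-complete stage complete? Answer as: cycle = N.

cycle = 9

c1: I1 dispatched to INT
c2: I1 operands ready · I2 dispatched to MUL
c3: I1 complete
c4: R2←I1
c5: I2 operands ready
c9: I2 complete
c10: R1←I2
c11: I3 dispatched to INT
c12: I3 operands ready · I4 dispatched to ADD
c13: I3 complete · I4 operands ready
c14: R1←I3
c15: I4 complete · I5 dispatched to INT
c16: R5←I4 · I5 operands ready
c17: I5 complete
c18: R0←I5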